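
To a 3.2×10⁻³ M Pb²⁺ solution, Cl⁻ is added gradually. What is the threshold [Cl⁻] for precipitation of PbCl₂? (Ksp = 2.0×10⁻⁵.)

7.9×10⁻² M

Precipitation of each salt begins when its ion product equals Ksp.
PbCl₂(s) ⇌ Pb²⁺(aq) + 2 Cl⁻(aq)
Ksp = [Pb²⁺][Cl⁻]^2 = [Cl⁻]^2(3.2×10⁻³)
[Cl⁻]^2 = 2.0×10⁻⁵ / (3.2×10⁻³) = 6.3×10⁻³
[Cl⁻] = 7.9×10⁻² M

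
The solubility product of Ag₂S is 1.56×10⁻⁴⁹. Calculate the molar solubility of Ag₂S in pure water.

3.39×10⁻¹⁷ M

Ag₂S(s) ⇌ 2 Ag⁺(aq) + S²⁻(aq)
Let s be the molar solubility. Then [Ag⁺] = 2s and [S²⁻] = s.
Ksp = [Ag⁺]^2[S²⁻] = (2s)^2 · s = 4s^3
4s^3 = 1.56×10⁻⁴⁹  ⇒  s^3 = 3.90×10⁻⁵⁰
s = (3.90×10⁻⁵⁰)^(1/3) = 3.39×10⁻¹⁷ mol/L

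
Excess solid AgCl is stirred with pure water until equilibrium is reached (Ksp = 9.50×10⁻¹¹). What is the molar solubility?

AgCl(s) ⇌ Ag⁺(aq) + Cl⁻(aq)
If s mol/L of AgCl dissolves, [Ag⁺] = s and [Cl⁻] = s.
Ksp = [Ag⁺][Cl⁻] = s · s = s^2
s^2 = 9.50×10⁻¹¹
s = 9.75×10⁻⁶ M

9.75×10⁻⁶ M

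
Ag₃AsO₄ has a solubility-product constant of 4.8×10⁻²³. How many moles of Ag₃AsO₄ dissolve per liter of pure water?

1.2×10⁻⁶ M

Ag₃AsO₄(s) ⇌ 3 Ag⁺(aq) + AsO₄³⁻(aq)
Let s be the molar solubility. Then [Ag⁺] = 3s and [AsO₄³⁻] = s.
Ksp = [Ag⁺]^3[AsO₄³⁻] = (3s)^3 · s = 27s^4
27s^4 = 4.8×10⁻²³  ⇒  s^4 = 1.8×10⁻²⁴
s = (1.8×10⁻²⁴)^(1/4) = 1.2×10⁻⁶ mol/L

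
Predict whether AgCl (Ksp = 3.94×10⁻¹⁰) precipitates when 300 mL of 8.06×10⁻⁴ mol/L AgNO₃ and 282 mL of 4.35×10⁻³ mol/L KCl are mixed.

Yes

Total volume after mixing = 300 + 282 = 582 mL.
[Ag⁺] = (8.06×10⁻⁴)(300)/582 = 4.15×10⁻⁴ mol/L
[Cl⁻] = (4.35×10⁻³)(282)/582 = 2.11×10⁻³ mol/L
Q = [Ag⁺][Cl⁻] = 8.76×10⁻⁷
Because Q > Ksp (8.76×10⁻⁷ vs 3.94×10⁻¹⁰), a precipitate of AgCl forms.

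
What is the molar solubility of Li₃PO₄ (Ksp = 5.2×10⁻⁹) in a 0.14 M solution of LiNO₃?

Li₃PO₄(s) ⇌ 3 Li⁺(aq) + PO₄³⁻(aq)
With Li⁺ already at 0.14 M and s small, take [Li⁺] ≈ 0.14 M and [PO₄³⁻] = s.
Ksp = [Li⁺]^3[PO₄³⁻] = (0.14)^3s
s = 5.2×10⁻⁹ / (0.14)^3 = 1.9×10⁻⁶
s = 1.9×10⁻⁶ M

1.9×10⁻⁶ M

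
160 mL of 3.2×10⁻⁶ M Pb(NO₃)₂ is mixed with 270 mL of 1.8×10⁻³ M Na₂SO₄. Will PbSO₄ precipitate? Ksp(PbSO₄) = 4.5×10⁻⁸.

Total volume after mixing = 160 + 270 = 430 mL.
[Pb²⁺] = (3.2×10⁻⁶)(160)/430 = 1.2×10⁻⁶ M
[SO₄²⁻] = (1.8×10⁻³)(270)/430 = 1.1×10⁻³ M
Q = [Pb²⁺][SO₄²⁻] = 1.3×10⁻⁹
Since Q (1.3×10⁻⁹) is less than Ksp (4.5×10⁻⁸), no PbSO₄ precipitates.

No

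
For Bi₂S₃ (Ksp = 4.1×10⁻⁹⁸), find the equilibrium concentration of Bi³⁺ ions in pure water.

2.6×10⁻²⁰ M

Bi₂S₃(s) ⇌ 2 Bi³⁺(aq) + 3 S²⁻(aq)
If s mol/L of Bi₂S₃ dissolves, [Bi³⁺] = 2s and [S²⁻] = 3s.
Ksp = [Bi³⁺]^2[S²⁻]^3 = (2s)^2 · (3s)^3 = 108s^5 = 4.1×10⁻⁹⁸
s = 1.3×10⁻²⁰ mol L⁻¹
[Bi³⁺] = 2s = 2.6×10⁻²⁰ mol L⁻¹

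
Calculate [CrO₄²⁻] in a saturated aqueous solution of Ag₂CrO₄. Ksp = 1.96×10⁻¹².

7.88×10⁻⁵ M

Ag₂CrO₄(s) ⇌ 2 Ag⁺(aq) + CrO₄²⁻(aq)
Let s be the molar solubility. Then [Ag⁺] = 2s and [CrO₄²⁻] = s.
Ksp = [Ag⁺]^2[CrO₄²⁻] = (2s)^2 · s = 4s^3 = 1.96×10⁻¹²
s = 7.88×10⁻⁵ M
[CrO₄²⁻] = s = 7.88×10⁻⁵ M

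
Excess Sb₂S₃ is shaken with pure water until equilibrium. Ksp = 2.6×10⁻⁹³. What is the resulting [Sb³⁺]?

2.4×10⁻¹⁹ M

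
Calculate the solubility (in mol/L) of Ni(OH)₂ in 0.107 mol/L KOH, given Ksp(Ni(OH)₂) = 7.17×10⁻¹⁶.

6.26×10⁻¹⁴ M

Ni(OH)₂(s) ⇌ Ni²⁺(aq) + 2 OH⁻(aq)
OH⁻ is already present at 0.107 mol/L. If s mol/L of Ni(OH)₂ dissolves, [Ni²⁺] = s while [OH⁻] ≈ 0.107 mol/L.
Ksp = [Ni²⁺][OH⁻]^2 = s(0.107)^2
s = 7.17×10⁻¹⁶ / (0.107)^2 = 6.26×10⁻¹⁴
s = 6.26×10⁻¹⁴ mol/L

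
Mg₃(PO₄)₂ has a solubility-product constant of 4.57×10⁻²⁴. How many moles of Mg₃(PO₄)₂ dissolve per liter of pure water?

8.42×10⁻⁶ M

Mg₃(PO₄)₂(s) ⇌ 3 Mg²⁺(aq) + 2 PO₄³⁻(aq)
If s mol/L of Mg₃(PO₄)₂ dissolves, [Mg²⁺] = 3s and [PO₄³⁻] = 2s.
Ksp = [Mg²⁺]^3[PO₄³⁻]^2 = (3s)^3 · (2s)^2 = 108s^5
108s^5 = 4.57×10⁻²⁴  ⇒  s^5 = 4.23×10⁻²⁶
s = (4.23×10⁻²⁶)^(1/5) = 8.42×10⁻⁶ mol L⁻¹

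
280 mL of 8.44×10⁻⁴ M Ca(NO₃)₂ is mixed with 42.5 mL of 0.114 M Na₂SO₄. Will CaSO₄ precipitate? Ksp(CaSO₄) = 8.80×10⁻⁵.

After mixing, V = 280 mL + 42.5 mL = 322.5 mL.
[Ca²⁺] = (8.44×10⁻⁴)(280)/322.5 = 7.33×10⁻⁴ M
[SO₄²⁻] = (0.114)(42.5)/322.5 = 1.50×10⁻² M
Q = [Ca²⁺][SO₄²⁻] = 1.10×10⁻⁵
Since Q (1.10×10⁻⁵) is less than Ksp (8.80×10⁻⁵), no CaSO₄ precipitates.

No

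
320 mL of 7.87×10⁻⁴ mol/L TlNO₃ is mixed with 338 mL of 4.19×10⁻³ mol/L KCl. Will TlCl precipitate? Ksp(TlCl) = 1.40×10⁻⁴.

Total volume after mixing = 320 + 338 = 658 mL.
[Tl⁺] = (7.87×10⁻⁴)(320)/658 = 3.83×10⁻⁴ mol/L
[Cl⁻] = (4.19×10⁻³)(338)/658 = 2.15×10⁻³ mol/L
Q = [Tl⁺][Cl⁻] = 8.24×10⁻⁷
Since Q (8.24×10⁻⁷) is less than Ksp (1.40×10⁻⁴), no TlCl precipitates.

No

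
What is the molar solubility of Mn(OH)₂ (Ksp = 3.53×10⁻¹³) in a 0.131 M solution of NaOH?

Mn(OH)₂(s) ⇌ Mn²⁺(aq) + 2 OH⁻(aq)
With OH⁻ already at 0.131 M and s small, take [OH⁻] ≈ 0.131 M and [Mn²⁺] = s.
Ksp = [Mn²⁺][OH⁻]^2 = s(0.131)^2
s = 3.53×10⁻¹³ / (0.131)^2 = 2.06×10⁻¹¹
s = 2.06×10⁻¹¹ M

2.06×10⁻¹¹ M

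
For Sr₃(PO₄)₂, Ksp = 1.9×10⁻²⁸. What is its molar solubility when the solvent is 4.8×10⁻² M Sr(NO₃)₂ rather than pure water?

6.6×10⁻¹³ M

Sr₃(PO₄)₂(s) ⇌ 3 Sr²⁺(aq) + 2 PO₄³⁻(aq)
The solution already contains Sr²⁺ at 4.8×10⁻² M. Let s be the molar solubility of Sr₃(PO₄)₂.
[Sr²⁺] ≈ 4.8×10⁻² M (common ion dominates); [PO₄³⁻] = 2s.
Ksp = [Sr²⁺]^3[PO₄³⁻]^2 = (4.8×10⁻²)^3(2s)^2
(2s)^2 = 1.9×10⁻²⁸ / (4.8×10⁻²)^3 = 1.7×10⁻²⁴
s = 6.6×10⁻¹³ M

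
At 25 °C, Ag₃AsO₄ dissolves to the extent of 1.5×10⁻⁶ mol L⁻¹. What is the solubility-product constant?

Ksp = 1.4×10⁻²²

Ag₃AsO₄(s) ⇌ 3 Ag⁺(aq) + AsO₄³⁻(aq)
With molar solubility s: [Ag⁺] = 3s, [AsO₄³⁻] = s.
Ksp = [Ag⁺]^3[AsO₄³⁻] = (3s)^3 · s = 27s^4
Ksp = 27 × (1.5×10⁻⁶)^4 = 1.4×10⁻²²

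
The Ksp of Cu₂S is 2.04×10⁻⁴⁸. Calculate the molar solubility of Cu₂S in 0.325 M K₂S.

1.25×10⁻²⁴ M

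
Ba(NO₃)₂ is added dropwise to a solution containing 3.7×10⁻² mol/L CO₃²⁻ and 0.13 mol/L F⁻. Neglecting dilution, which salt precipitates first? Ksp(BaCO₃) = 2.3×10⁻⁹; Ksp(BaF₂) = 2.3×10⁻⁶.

BaCO₃

The threshold for precipitation is Q = Ksp.
For BaCO₃: [Ba²⁺] = (Ksp/[CO₃²⁻]) = 6.2×10⁻⁸ mol/L
For BaF₂: [Ba²⁺] = (Ksp/[F⁻]^2) = 1.4×10⁻⁴ mol/L
Since BaCO₃ needs less Ba²⁺ to reach saturation, it precipitates first.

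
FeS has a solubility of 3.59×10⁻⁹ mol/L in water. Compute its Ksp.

Ksp = 1.29×10⁻¹⁷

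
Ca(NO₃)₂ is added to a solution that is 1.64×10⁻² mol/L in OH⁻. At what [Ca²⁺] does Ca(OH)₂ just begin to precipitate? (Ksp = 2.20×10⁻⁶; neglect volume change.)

8.18×10⁻³ M

Each salt precipitates once Q = Ksp for that salt.
Ca(OH)₂(s) ⇌ Ca²⁺(aq) + 2 OH⁻(aq)
Ksp = [Ca²⁺][OH⁻]^2 = [Ca²⁺](1.64×10⁻²)^2
[Ca²⁺] = 2.20×10⁻⁶ / (1.64×10⁻²)^2 = 8.18×10⁻³
[Ca²⁺] = 8.18×10⁻³ mol/L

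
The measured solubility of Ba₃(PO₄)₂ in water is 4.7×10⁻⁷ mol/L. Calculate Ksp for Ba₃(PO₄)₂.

Ksp = 2.5×10⁻³⁰

Ba₃(PO₄)₂(s) ⇌ 3 Ba²⁺(aq) + 2 PO₄³⁻(aq)
With molar solubility s: [Ba²⁺] = 3s, [PO₄³⁻] = 2s.
Ksp = [Ba²⁺]^3[PO₄³⁻]^2 = (3s)^3 · (2s)^2 = 108s^5
Ksp = 108 × (4.7×10⁻⁷)^5 = 2.5×10⁻³⁰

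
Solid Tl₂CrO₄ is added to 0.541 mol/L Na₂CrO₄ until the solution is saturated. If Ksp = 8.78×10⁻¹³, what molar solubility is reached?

6.37×10⁻⁷ M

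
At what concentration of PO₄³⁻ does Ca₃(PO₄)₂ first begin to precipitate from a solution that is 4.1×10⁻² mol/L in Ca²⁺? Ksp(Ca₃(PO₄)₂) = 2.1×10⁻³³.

Each salt precipitates once Q = Ksp for that salt.
Ca₃(PO₄)₂(s) ⇌ 3 Ca²⁺(aq) + 2 PO₄³⁻(aq)
Ksp = [Ca²⁺]^3[PO₄³⁻]^2 = [PO₄³⁻]^2(4.1×10⁻²)^3
[PO₄³⁻]^2 = 2.1×10⁻³³ / (4.1×10⁻²)^3 = 3.0×10⁻²⁹
[PO₄³⁻] = 5.5×10⁻¹⁵ mol/L

5.5×10⁻¹⁵ M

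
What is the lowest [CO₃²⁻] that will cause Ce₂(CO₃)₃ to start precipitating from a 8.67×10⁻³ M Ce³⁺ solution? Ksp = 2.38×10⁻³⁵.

A salt starts to precipitate once the ion product Q reaches its Ksp.
Ce₂(CO₃)₃(s) ⇌ 2 Ce³⁺(aq) + 3 CO₃²⁻(aq)
Ksp = [Ce³⁺]^2[CO₃²⁻]^3 = [CO₃²⁻]^3(8.67×10⁻³)^2
[CO₃²⁻]^3 = 2.38×10⁻³⁵ / (8.67×10⁻³)^2 = 3.17×10⁻³¹
[CO₃²⁻] = 6.82×10⁻¹¹ M

6.82×10⁻¹¹ M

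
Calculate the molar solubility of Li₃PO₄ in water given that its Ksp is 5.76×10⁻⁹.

3.82×10⁻³ M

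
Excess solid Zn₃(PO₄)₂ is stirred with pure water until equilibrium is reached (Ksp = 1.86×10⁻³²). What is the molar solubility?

Zn₃(PO₄)₂(s) ⇌ 3 Zn²⁺(aq) + 2 PO₄³⁻(aq)
For each mole of Zn₃(PO₄)₂ that dissolves per liter, [Zn²⁺] = 3s and [PO₄³⁻] = 2s; let s denote this solubility.
Ksp = [Zn²⁺]^3[PO₄³⁻]^2 = (3s)^3 · (2s)^2 = 108s^5
108s^5 = 1.86×10⁻³²  ⇒  s^5 = 1.72×10⁻³⁴
Taking the 5th root, s = 1.77×10⁻⁷ M.

1.77×10⁻⁷ M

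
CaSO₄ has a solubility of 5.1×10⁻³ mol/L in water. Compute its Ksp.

Ksp = 2.6×10⁻⁵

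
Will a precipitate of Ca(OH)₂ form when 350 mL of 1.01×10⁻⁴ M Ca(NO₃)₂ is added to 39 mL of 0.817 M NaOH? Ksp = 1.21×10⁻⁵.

After mixing, V = 350 mL + 39 mL = 389 mL.
[Ca²⁺] = (1.01×10⁻⁴)(350)/389 = 9.09×10⁻⁵ M
[OH⁻] = (0.817)(39)/389 = 8.19×10⁻² M
Q = [Ca²⁺][OH⁻]^2 = 6.10×10⁻⁷
Q = 6.10×10⁻⁷ < Ksp = 1.21×10⁻⁵, so the solution is unsaturated and no precipitate forms.

No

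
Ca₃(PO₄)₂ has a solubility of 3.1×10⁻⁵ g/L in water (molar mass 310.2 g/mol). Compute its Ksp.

Ksp = 1.1×10⁻³³

Molar solubility s = (3.1×10⁻⁵ g/L) / (310.2 g/mol) = 9.994×10⁻⁸ mol/L
Ca₃(PO₄)₂(s) ⇌ 3 Ca²⁺(aq) + 2 PO₄³⁻(aq)
With molar solubility s: [Ca²⁺] = 3s, [PO₄³⁻] = 2s.
Ksp = [Ca²⁺]^3[PO₄³⁻]^2 = (3s)^3 · (2s)^2 = 108s^5
Ksp = 108 × (9.994×10⁻⁸)^5 = 1.1×10⁻³³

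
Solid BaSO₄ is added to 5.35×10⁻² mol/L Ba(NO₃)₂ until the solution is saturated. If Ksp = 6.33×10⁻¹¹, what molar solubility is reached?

BaSO₄(s) ⇌ Ba²⁺(aq) + SO₄²⁻(aq)
The solution already contains Ba²⁺ at 5.35×10⁻² mol/L. Let s be the molar solubility of BaSO₄.
[Ba²⁺] ≈ 5.35×10⁻² mol/L (common ion dominates); [SO₄²⁻] = s.
Ksp = [Ba²⁺][SO₄²⁻] = (5.35×10⁻²)s
s = 6.33×10⁻¹¹ / (5.35×10⁻²) = 1.18×10⁻⁹
s = 1.18×10⁻⁹ mol/L

1.18×10⁻⁹ M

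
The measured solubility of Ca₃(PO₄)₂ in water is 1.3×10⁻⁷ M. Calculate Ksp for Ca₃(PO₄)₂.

Ksp = 4.0×10⁻³³

Ca₃(PO₄)₂(s) ⇌ 3 Ca²⁺(aq) + 2 PO₄³⁻(aq)
For each mole of Ca₃(PO₄)₂ that dissolves per liter, [Ca²⁺] = 3s and [PO₄³⁻] = 2s; let s denote this solubility.
Ksp = [Ca²⁺]^3[PO₄³⁻]^2 = (3s)^3 · (2s)^2 = 108s^5
Ksp = 108 × (1.3×10⁻⁷)^5 = 4.0×10⁻³³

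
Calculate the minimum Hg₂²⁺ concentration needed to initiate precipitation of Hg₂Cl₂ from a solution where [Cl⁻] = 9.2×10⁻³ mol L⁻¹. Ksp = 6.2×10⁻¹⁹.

7.3×10⁻¹⁵ M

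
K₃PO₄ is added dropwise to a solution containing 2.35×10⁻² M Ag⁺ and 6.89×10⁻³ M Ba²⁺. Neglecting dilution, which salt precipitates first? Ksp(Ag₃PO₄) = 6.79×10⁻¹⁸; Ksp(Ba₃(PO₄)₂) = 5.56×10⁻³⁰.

Each salt precipitates once Q = Ksp for that salt.
For Ag₃PO₄: [PO₄³⁻] = (Ksp/[Ag⁺]^3) = 5.23×10⁻¹³ M
For Ba₃(PO₄)₂: [PO₄³⁻] = (Ksp/[Ba²⁺]^3)^(1/2) = 4.12×10⁻¹² M
The smaller threshold [PO₄³⁻] is reached first, so Ag₃PO₄ precipitates first.

Ag₃PO₄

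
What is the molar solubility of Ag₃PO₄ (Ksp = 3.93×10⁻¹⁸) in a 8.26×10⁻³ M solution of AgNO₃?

6.97×10⁻¹² M

Ag₃PO₄(s) ⇌ 3 Ag⁺(aq) + PO₄³⁻(aq)
With Ag⁺ already at 8.26×10⁻³ M and s small, take [Ag⁺] ≈ 8.26×10⁻³ M and [PO₄³⁻] = s.
Ksp = [Ag⁺]^3[PO₄³⁻] = (8.26×10⁻³)^3s
s = 3.93×10⁻¹⁸ / (8.26×10⁻³)^3 = 6.97×10⁻¹²
s = 6.97×10⁻¹² M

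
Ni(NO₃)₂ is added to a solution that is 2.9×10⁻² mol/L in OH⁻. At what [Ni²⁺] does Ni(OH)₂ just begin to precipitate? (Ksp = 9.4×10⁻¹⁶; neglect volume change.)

Each salt precipitates once Q = Ksp for that salt.
Ni(OH)₂(s) ⇌ Ni²⁺(aq) + 2 OH⁻(aq)
Ksp = [Ni²⁺][OH⁻]^2 = [Ni²⁺](2.9×10⁻²)^2
[Ni²⁺] = 9.4×10⁻¹⁶ / (2.9×10⁻²)^2 = 1.1×10⁻¹²
[Ni²⁺] = 1.1×10⁻¹² mol/L

1.1×10⁻¹² M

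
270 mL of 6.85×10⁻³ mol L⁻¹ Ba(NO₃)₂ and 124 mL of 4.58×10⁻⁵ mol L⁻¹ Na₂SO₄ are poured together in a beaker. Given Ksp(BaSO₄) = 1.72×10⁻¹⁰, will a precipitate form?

The combined volume is 394 mL.
[Ba²⁺] = (6.85×10⁻³)(270)/394 = 4.69×10⁻³ mol L⁻¹
[SO₄²⁻] = (4.58×10⁻⁵)(124)/394 = 1.44×10⁻⁵ mol L⁻¹
Q = [Ba²⁺][SO₄²⁻] = 6.77×10⁻⁸
Since Q (6.77×10⁻⁸) exceeds Ksp (1.72×10⁻¹⁰), BaSO₄ will precipitate.

Yes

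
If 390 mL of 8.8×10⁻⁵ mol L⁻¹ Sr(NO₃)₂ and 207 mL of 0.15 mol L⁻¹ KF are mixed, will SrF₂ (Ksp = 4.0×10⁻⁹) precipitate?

After mixing, V = 390 mL + 207 mL = 597 mL.
[Sr²⁺] = (8.8×10⁻⁵)(390)/597 = 5.7×10⁻⁵ mol L⁻¹
[F⁻] = (0.15)(207)/597 = 5.2×10⁻² mol L⁻¹
Q = [Sr²⁺][F⁻]^2 = 1.6×10⁻⁷
Q = 1.6×10⁻⁷ > Ksp = 4.0×10⁻⁹, so the solution is supersaturated and SrF₂ precipitates.

Yes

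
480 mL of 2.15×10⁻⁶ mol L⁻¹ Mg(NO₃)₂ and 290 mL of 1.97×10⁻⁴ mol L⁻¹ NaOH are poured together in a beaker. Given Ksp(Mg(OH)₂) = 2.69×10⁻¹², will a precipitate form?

No

After mixing, V = 480 mL + 290 mL = 770 mL.
[Mg²⁺] = (2.15×10⁻⁶)(480)/770 = 1.34×10⁻⁶ mol L⁻¹
[OH⁻] = (1.97×10⁻⁴)(290)/770 = 7.42×10⁻⁵ mol L⁻¹
Q = [Mg²⁺][OH⁻]^2 = 7.38×10⁻¹⁵
Q < Ksp (7.38×10⁻¹⁵ vs 2.69×10⁻¹²); the solution remains unsaturated and no precipitate forms.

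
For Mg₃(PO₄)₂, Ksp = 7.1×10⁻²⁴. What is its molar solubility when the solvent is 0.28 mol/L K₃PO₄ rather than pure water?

Mg₃(PO₄)₂(s) ⇌ 3 Mg²⁺(aq) + 2 PO₄³⁻(aq)
The solution already contains PO₄³⁻ at 0.28 mol/L. Let s be the molar solubility of Mg₃(PO₄)₂.
[PO₄³⁻] ≈ 0.28 mol/L (common ion dominates); [Mg²⁺] = 3s.
Ksp = [Mg²⁺]^3[PO₄³⁻]^2 = (3s)^3(0.28)^2
(3s)^3 = 7.1×10⁻²⁴ / (0.28)^2 = 9.1×10⁻²³
s = 1.5×10⁻⁸ mol/L

1.5×10⁻⁸ M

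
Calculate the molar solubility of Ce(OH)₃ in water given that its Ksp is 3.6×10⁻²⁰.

Ce(OH)₃(s) ⇌ Ce³⁺(aq) + 3 OH⁻(aq)
Call the molar solubility s, so that [Ce³⁺] = s and [OH⁻] = 3s.
Ksp = [Ce³⁺][OH⁻]^3 = s · (3s)^3 = 27s^4
27s^4 = 3.6×10⁻²⁰  ⇒  s^4 = 1.3×10⁻²¹
Taking the 4th root, s = 6.0×10⁻⁶ mol L⁻¹.

6.0×10⁻⁶ M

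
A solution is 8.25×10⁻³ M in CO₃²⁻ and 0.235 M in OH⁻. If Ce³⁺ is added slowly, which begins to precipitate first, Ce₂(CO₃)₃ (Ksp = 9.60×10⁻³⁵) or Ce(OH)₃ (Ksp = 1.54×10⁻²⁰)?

Ce(OH)₃

Precipitation begins when Q = Ksp.
For Ce₂(CO₃)₃: [Ce³⁺] = (Ksp/[CO₃²⁻]^3)^(1/2) = 1.31×10⁻¹⁴ M
For Ce(OH)₃: [Ce³⁺] = (Ksp/[OH⁻]^3) = 1.19×10⁻¹⁸ M
Since Ce(OH)₃ needs less Ce³⁺ to reach saturation, it precipitates first.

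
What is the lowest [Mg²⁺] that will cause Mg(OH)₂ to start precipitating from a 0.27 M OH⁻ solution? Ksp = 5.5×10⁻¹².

7.5×10⁻¹¹ M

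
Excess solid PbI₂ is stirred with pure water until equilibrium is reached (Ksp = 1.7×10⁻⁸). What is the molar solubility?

1.6×10⁻³ M

PbI₂(s) ⇌ Pb²⁺(aq) + 2 I⁻(aq)
Let s be the molar solubility. Then [Pb²⁺] = s and [I⁻] = 2s.
Ksp = [Pb²⁺][I⁻]^2 = s · (2s)^2 = 4s^3
4s^3 = 1.7×10⁻⁸  ⇒  s^3 = 4.3×10⁻⁹
s = 1.6×10⁻³ M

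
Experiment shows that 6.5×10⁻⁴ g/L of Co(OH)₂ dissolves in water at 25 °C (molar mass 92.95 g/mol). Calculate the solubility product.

Ksp = 1.4×10⁻¹⁵

s = (6.5×10⁻⁴ g L⁻¹)/(92.95 g mol⁻¹) = 6.993×10⁻⁶ M
Co(OH)₂(s) ⇌ Co²⁺(aq) + 2 OH⁻(aq)
For each mole of Co(OH)₂ that dissolves per liter, [Co²⁺] = s and [OH⁻] = 2s; let s denote this solubility.
Ksp = [Co²⁺][OH⁻]^2 = s · (2s)^2 = 4s^3
Ksp = 4 × (6.993×10⁻⁶)^3 = 1.4×10⁻¹⁵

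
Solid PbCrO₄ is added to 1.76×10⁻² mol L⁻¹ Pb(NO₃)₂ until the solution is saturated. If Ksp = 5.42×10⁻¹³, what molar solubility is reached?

PbCrO₄(s) ⇌ Pb²⁺(aq) + CrO₄²⁻(aq)
The solution already contains Pb²⁺ at 1.76×10⁻² mol L⁻¹. Let s be the molar solubility of PbCrO₄.
[Pb²⁺] ≈ 1.76×10⁻² mol L⁻¹ (common ion dominates); [CrO₄²⁻] = s.
Ksp = [Pb²⁺][CrO₄²⁻] = (1.76×10⁻²)s
s = 5.42×10⁻¹³ / (1.76×10⁻²) = 3.08×10⁻¹¹
s = 3.08×10⁻¹¹ mol L⁻¹

3.08×10⁻¹¹ M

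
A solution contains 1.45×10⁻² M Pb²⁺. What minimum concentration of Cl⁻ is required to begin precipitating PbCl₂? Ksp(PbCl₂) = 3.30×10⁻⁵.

4.77×10⁻² M

A salt starts to precipitate once the ion product Q reaches its Ksp.
PbCl₂(s) ⇌ Pb²⁺(aq) + 2 Cl⁻(aq)
Ksp = [Pb²⁺][Cl⁻]^2 = [Cl⁻]^2(1.45×10⁻²)
[Cl⁻]^2 = 3.30×10⁻⁵ / (1.45×10⁻²) = 2.28×10⁻³
[Cl⁻] = 4.77×10⁻² M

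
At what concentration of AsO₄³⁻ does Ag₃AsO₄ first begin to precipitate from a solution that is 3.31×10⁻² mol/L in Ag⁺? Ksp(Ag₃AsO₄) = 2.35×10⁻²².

6.48×10⁻¹⁸ M

Each salt precipitates once Q = Ksp for that salt.
Ag₃AsO₄(s) ⇌ 3 Ag⁺(aq) + AsO₄³⁻(aq)
Ksp = [Ag⁺]^3[AsO₄³⁻] = [AsO₄³⁻](3.31×10⁻²)^3
[AsO₄³⁻] = 2.35×10⁻²² / (3.31×10⁻²)^3 = 6.48×10⁻¹⁸
[AsO₄³⁻] = 6.48×10⁻¹⁸ mol/L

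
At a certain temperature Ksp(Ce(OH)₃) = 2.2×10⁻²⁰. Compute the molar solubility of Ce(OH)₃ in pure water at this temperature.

Ce(OH)₃(s) ⇌ Ce³⁺(aq) + 3 OH⁻(aq)
For each mole of Ce(OH)₃ that dissolves per liter, [Ce³⁺] = s and [OH⁻] = 3s; let s denote this solubility.
Ksp = [Ce³⁺][OH⁻]^3 = s · (3s)^3 = 27s^4
27s^4 = 2.2×10⁻²⁰  ⇒  s^4 = 8.1×10⁻²²
s = (8.1×10⁻²²)^(1/4) = 5.3×10⁻⁶ M

5.3×10⁻⁶ M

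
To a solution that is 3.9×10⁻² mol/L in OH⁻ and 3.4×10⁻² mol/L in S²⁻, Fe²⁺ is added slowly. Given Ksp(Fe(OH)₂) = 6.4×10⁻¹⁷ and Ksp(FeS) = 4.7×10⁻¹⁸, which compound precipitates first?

A salt starts to precipitate once the ion product Q reaches its Ksp.
For Fe(OH)₂: [Fe²⁺] = (Ksp/[OH⁻]^2) = 4.2×10⁻¹⁴ mol/L
For FeS: [Fe²⁺] = (Ksp/[S²⁻]) = 1.4×10⁻¹⁶ mol/L
Since FeS needs less Fe²⁺ to reach saturation, it precipitates first.

FeS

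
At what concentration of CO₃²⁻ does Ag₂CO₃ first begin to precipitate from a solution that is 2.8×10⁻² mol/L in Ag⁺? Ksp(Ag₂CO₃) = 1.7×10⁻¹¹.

2.2×10⁻⁸ M

Precipitation begins when Q = Ksp.
Ag₂CO₃(s) ⇌ 2 Ag⁺(aq) + CO₃²⁻(aq)
Ksp = [Ag⁺]^2[CO₃²⁻] = [CO₃²⁻](2.8×10⁻²)^2
[CO₃²⁻] = 1.7×10⁻¹¹ / (2.8×10⁻²)^2 = 2.2×10⁻⁸
[CO₃²⁻] = 2.2×10⁻⁸ mol/L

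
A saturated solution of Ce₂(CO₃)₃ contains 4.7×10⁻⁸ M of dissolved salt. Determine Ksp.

Ce₂(CO₃)₃(s) ⇌ 2 Ce³⁺(aq) + 3 CO₃²⁻(aq)
For each mole of Ce₂(CO₃)₃ that dissolves per liter, [Ce³⁺] = 2s and [CO₃²⁻] = 3s; let s denote this solubility.
Ksp = [Ce³⁺]^2[CO₃²⁻]^3 = (2s)^2 · (3s)^3 = 108s^5
Ksp = 108 × (4.7×10⁻⁸)^5 = 2.5×10⁻³⁵

Ksp = 2.5×10⁻³⁵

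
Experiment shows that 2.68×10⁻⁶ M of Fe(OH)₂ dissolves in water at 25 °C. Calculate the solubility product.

Ksp = 7.70×10⁻¹⁷

Fe(OH)₂(s) ⇌ Fe²⁺(aq) + 2 OH⁻(aq)
Let s be the molar solubility. Then [Fe²⁺] = s and [OH⁻] = 2s.
Ksp = [Fe²⁺][OH⁻]^2 = s · (2s)^2 = 4s^3
Ksp = 4 × (2.68×10⁻⁶)^3 = 7.70×10⁻¹⁷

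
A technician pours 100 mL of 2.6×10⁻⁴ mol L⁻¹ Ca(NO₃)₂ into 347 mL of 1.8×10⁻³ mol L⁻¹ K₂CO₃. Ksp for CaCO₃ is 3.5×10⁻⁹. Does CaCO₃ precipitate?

Yes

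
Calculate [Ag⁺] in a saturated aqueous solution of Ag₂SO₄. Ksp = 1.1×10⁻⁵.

Ag₂SO₄(s) ⇌ 2 Ag⁺(aq) + SO₄²⁻(aq)
For each mole of Ag₂SO₄ that dissolves per liter, [Ag⁺] = 2s and [SO₄²⁻] = s; let s denote this solubility.
Ksp = [Ag⁺]^2[SO₄²⁻] = (2s)^2 · s = 4s^3 = 1.1×10⁻⁵
s = 1.4×10⁻² M
[Ag⁺] = 2s = 2.8×10⁻² M

2.8×10⁻² M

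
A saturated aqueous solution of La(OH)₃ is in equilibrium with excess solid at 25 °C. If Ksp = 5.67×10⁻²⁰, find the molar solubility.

6.77×10⁻⁶ M

La(OH)₃(s) ⇌ La³⁺(aq) + 3 OH⁻(aq)
With molar solubility s: [La³⁺] = s, [OH⁻] = 3s.
Ksp = [La³⁺][OH⁻]^3 = s · (3s)^3 = 27s^4
27s^4 = 5.67×10⁻²⁰  ⇒  s^4 = 2.10×10⁻²¹
Taking the 4th root, s = 6.77×10⁻⁶ M.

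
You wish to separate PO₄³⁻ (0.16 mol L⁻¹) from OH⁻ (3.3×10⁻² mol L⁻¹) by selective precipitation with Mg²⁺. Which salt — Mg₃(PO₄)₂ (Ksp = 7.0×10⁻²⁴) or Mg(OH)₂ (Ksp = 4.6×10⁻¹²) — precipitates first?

A salt starts to precipitate once the ion product Q reaches its Ksp.
For Mg₃(PO₄)₂: [Mg²⁺] = (Ksp/[PO₄³⁻]^2)^(1/3) = 6.5×10⁻⁸ mol L⁻¹
For Mg(OH)₂: [Mg²⁺] = (Ksp/[OH⁻]^2) = 4.2×10⁻⁹ mol L⁻¹
Mg(OH)₂ requires the lower [Mg²⁺], so it precipitates first.

Mg(OH)₂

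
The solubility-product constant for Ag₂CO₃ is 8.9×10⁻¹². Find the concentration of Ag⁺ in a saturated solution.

Ag₂CO₃(s) ⇌ 2 Ag⁺(aq) + CO₃²⁻(aq)
Let s be the molar solubility. Then [Ag⁺] = 2s and [CO₃²⁻] = s.
Ksp = [Ag⁺]^2[CO₃²⁻] = (2s)^2 · s = 4s^3 = 8.9×10⁻¹²
s = 1.3×10⁻⁴ M
[Ag⁺] = 2s = 2.6×10⁻⁴ M

2.6×10⁻⁴ M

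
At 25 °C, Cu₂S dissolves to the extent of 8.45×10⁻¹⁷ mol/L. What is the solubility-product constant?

Cu₂S(s) ⇌ 2 Cu⁺(aq) + S²⁻(aq)
Call the molar solubility s, so that [Cu⁺] = 2s and [S²⁻] = s.
Ksp = [Cu⁺]^2[S²⁻] = (2s)^2 · s = 4s^3
Ksp = 4 × (8.45×10⁻¹⁷)^3 = 2.41×10⁻⁴⁸

Ksp = 2.41×10⁻⁴⁸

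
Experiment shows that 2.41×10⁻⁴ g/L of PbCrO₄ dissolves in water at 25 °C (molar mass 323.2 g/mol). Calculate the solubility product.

Ksp = 5.56×10⁻¹³

s = (2.41×10⁻⁴ g L⁻¹)/(323.2 g mol⁻¹) = 7.4567×10⁻⁷ M
PbCrO₄(s) ⇌ Pb²⁺(aq) + CrO₄²⁻(aq)
Let s be the molar solubility. Then [Pb²⁺] = s and [CrO₄²⁻] = s.
Ksp = [Pb²⁺][CrO₄²⁻] = s · s = s^2
Ksp = (7.4567×10⁻⁷)^2 = 5.56×10⁻¹³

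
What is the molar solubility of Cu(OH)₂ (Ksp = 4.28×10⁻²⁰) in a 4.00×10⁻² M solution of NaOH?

Cu(OH)₂(s) ⇌ Cu²⁺(aq) + 2 OH⁻(aq)
Let s be the solubility of Cu(OH)₂ here. The common ion gives [OH⁻] ≈ 4.00×10⁻² M, and [Cu²⁺] = s.
Ksp = [Cu²⁺][OH⁻]^2 = s(4.00×10⁻²)^2
s = 4.28×10⁻²⁰ / (4.00×10⁻²)^2 = 2.68×10⁻¹⁷
s = 2.68×10⁻¹⁷ M

2.68×10⁻¹⁷ M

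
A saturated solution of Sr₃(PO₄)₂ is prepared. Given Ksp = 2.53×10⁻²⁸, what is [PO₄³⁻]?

2.37×10⁻⁶ M

Sr₃(PO₄)₂(s) ⇌ 3 Sr²⁺(aq) + 2 PO₄³⁻(aq)
For each mole of Sr₃(PO₄)₂ that dissolves per liter, [Sr²⁺] = 3s and [PO₄³⁻] = 2s; let s denote this solubility.
Ksp = [Sr²⁺]^3[PO₄³⁻]^2 = (3s)^3 · (2s)^2 = 108s^5 = 2.53×10⁻²⁸
s = 1.19×10⁻⁶ mol/L
[PO₄³⁻] = 2s = 2.37×10⁻⁶ mol/L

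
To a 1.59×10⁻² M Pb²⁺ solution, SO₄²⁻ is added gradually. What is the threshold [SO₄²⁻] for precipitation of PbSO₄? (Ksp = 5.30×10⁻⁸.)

Each salt precipitates once Q = Ksp for that salt.
PbSO₄(s) ⇌ Pb²⁺(aq) + SO₄²⁻(aq)
Ksp = [Pb²⁺][SO₄²⁻] = [SO₄²⁻](1.59×10⁻²)
[SO₄²⁻] = 5.30×10⁻⁸ / (1.59×10⁻²) = 3.33×10⁻⁶
[SO₄²⁻] = 3.33×10⁻⁶ M

3.33×10⁻⁶ M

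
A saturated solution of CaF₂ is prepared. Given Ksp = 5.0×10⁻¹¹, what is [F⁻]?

CaF₂(s) ⇌ Ca²⁺(aq) + 2 F⁻(aq)
Let s be the molar solubility. Then [Ca²⁺] = s and [F⁻] = 2s.
Ksp = [Ca²⁺][F⁻]^2 = s · (2s)^2 = 4s^3 = 5.0×10⁻¹¹
s = 2.3×10⁻⁴ M
[F⁻] = 2s = 4.6×10⁻⁴ M

4.6×10⁻⁴ M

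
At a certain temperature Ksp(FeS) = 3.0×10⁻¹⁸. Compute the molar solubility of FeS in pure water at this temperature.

FeS(s) ⇌ Fe²⁺(aq) + S²⁻(aq)
If s mol/L of FeS dissolves, [Fe²⁺] = s and [S²⁻] = s.
Ksp = [Fe²⁺][S²⁻] = s · s = s^2
s^2 = 3.0×10⁻¹⁸
s = 1.7×10⁻⁹ M

1.7×10⁻⁹ M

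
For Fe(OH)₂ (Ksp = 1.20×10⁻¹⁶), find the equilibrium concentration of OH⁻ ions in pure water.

6.21×10⁻⁶ M

Fe(OH)₂(s) ⇌ Fe²⁺(aq) + 2 OH⁻(aq)
For each mole of Fe(OH)₂ that dissolves per liter, [Fe²⁺] = s and [OH⁻] = 2s; let s denote this solubility.
Ksp = [Fe²⁺][OH⁻]^2 = s · (2s)^2 = 4s^3 = 1.20×10⁻¹⁶
s = 3.11×10⁻⁶ mol L⁻¹
[OH⁻] = 2s = 6.21×10⁻⁶ mol L⁻¹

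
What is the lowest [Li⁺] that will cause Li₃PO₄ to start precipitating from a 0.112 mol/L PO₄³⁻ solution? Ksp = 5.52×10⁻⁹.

The threshold for precipitation is Q = Ksp.
Li₃PO₄(s) ⇌ 3 Li⁺(aq) + PO₄³⁻(aq)
Ksp = [Li⁺]^3[PO₄³⁻] = [Li⁺]^3(0.112)
[Li⁺]^3 = 5.52×10⁻⁹ / (0.112) = 4.93×10⁻⁸
[Li⁺] = 3.67×10⁻³ mol/L

3.67×10⁻³ M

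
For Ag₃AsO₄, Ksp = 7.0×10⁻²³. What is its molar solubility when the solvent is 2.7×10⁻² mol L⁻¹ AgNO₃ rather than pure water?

3.6×10⁻¹⁸ M

Ag₃AsO₄(s) ⇌ 3 Ag⁺(aq) + AsO₄³⁻(aq)
Ag⁺ is already present at 2.7×10⁻² mol L⁻¹. If s mol/L of Ag₃AsO₄ dissolves, [AsO₄³⁻] = s while [Ag⁺] ≈ 2.7×10⁻² mol L⁻¹.
Ksp = [Ag⁺]^3[AsO₄³⁻] = (2.7×10⁻²)^3s
s = 7.0×10⁻²³ / (2.7×10⁻²)^3 = 3.6×10⁻¹⁸
s = 3.6×10⁻¹⁸ mol L⁻¹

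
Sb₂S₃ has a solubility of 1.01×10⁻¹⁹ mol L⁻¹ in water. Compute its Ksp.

Ksp = 1.14×10⁻⁹³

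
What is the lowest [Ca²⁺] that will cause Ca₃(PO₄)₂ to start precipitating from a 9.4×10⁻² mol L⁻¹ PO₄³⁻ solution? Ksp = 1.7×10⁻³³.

A salt starts to precipitate once the ion product Q reaches its Ksp.
Ca₃(PO₄)₂(s) ⇌ 3 Ca²⁺(aq) + 2 PO₄³⁻(aq)
Ksp = [Ca²⁺]^3[PO₄³⁻]^2 = [Ca²⁺]^3(9.4×10⁻²)^2
[Ca²⁺]^3 = 1.7×10⁻³³ / (9.4×10⁻²)^2 = 1.9×10⁻³¹
[Ca²⁺] = 5.8×10⁻¹¹ mol L⁻¹

5.8×10⁻¹¹ M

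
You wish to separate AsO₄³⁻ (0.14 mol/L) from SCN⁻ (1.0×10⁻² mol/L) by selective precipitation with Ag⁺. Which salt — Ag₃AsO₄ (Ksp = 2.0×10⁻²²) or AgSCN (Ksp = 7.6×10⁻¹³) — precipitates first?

Each salt precipitates once Q = Ksp for that salt.
For Ag₃AsO₄: [Ag⁺] = (Ksp/[AsO₄³⁻])^(1/3) = 1.1×10⁻⁷ mol/L
For AgSCN: [Ag⁺] = (Ksp/[SCN⁻]) = 7.6×10⁻¹¹ mol/L
The smaller threshold [Ag⁺] is reached first, so AgSCN precipitates first.

AgSCN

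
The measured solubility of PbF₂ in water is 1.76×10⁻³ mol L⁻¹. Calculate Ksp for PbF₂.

Ksp = 2.18×10⁻⁸

PbF₂(s) ⇌ Pb²⁺(aq) + 2 F⁻(aq)
For each mole of PbF₂ that dissolves per liter, [Pb²⁺] = s and [F⁻] = 2s; let s denote this solubility.
Ksp = [Pb²⁺][F⁻]^2 = s · (2s)^2 = 4s^3
Ksp = 4 × (1.76×10⁻³)^3 = 2.18×10⁻⁸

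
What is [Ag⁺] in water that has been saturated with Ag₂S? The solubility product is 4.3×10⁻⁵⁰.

Ag₂S(s) ⇌ 2 Ag⁺(aq) + S²⁻(aq)
For each mole of Ag₂S that dissolves per liter, [Ag⁺] = 2s and [S²⁻] = s; let s denote this solubility.
Ksp = [Ag⁺]^2[S²⁻] = (2s)^2 · s = 4s^3 = 4.3×10⁻⁵⁰
s = 2.2×10⁻¹⁷ M
[Ag⁺] = 2s = 4.4×10⁻¹⁷ M

4.4×10⁻¹⁷ M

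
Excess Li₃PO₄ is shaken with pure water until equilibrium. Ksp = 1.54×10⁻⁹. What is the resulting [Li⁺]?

Li₃PO₄(s) ⇌ 3 Li⁺(aq) + PO₄³⁻(aq)
If s mol/L of Li₃PO₄ dissolves, [Li⁺] = 3s and [PO₄³⁻] = s.
Ksp = [Li⁺]^3[PO₄³⁻] = (3s)^3 · s = 27s^4 = 1.54×10⁻⁹
s = 2.75×10⁻³ M
[Li⁺] = 3s = 8.24×10⁻³ M

8.24×10⁻³ M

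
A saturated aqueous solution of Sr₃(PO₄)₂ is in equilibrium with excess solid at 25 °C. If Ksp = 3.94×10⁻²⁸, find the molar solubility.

Sr₃(PO₄)₂(s) ⇌ 3 Sr²⁺(aq) + 2 PO₄³⁻(aq)
For each mole of Sr₃(PO₄)₂ that dissolves per liter, [Sr²⁺] = 3s and [PO₄³⁻] = 2s; let s denote this solubility.
Ksp = [Sr²⁺]^3[PO₄³⁻]^2 = (3s)^3 · (2s)^2 = 108s^5
108s^5 = 3.94×10⁻²⁸  ⇒  s^5 = 3.65×10⁻³⁰
s = (3.65×10⁻³⁰)^(1/5) = 1.30×10⁻⁶ mol/L

1.30×10⁻⁶ M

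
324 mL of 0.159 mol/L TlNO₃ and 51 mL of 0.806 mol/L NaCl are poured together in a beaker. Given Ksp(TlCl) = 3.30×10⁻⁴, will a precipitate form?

After mixing, V = 324 mL + 51 mL = 375 mL.
[Tl⁺] = (0.159)(324)/375 = 0.137 mol/L
[Cl⁻] = (0.806)(51)/375 = 0.110 mol/L
Q = [Tl⁺][Cl⁻] = 1.51×10⁻²
Q = 1.51×10⁻² > Ksp = 3.30×10⁻⁴, so the solution is supersaturated and TlCl precipitates.

Yes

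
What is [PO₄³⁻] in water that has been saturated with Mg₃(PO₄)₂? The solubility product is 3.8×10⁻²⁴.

Mg₃(PO₄)₂(s) ⇌ 3 Mg²⁺(aq) + 2 PO₄³⁻(aq)
Let s be the molar solubility. Then [Mg²⁺] = 3s and [PO₄³⁻] = 2s.
Ksp = [Mg²⁺]^3[PO₄³⁻]^2 = (3s)^3 · (2s)^2 = 108s^5 = 3.8×10⁻²⁴
s = 8.1×10⁻⁶ M
[PO₄³⁻] = 2s = 1.6×10⁻⁵ M

1.6×10⁻⁵ M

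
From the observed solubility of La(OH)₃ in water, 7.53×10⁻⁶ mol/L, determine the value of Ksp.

La(OH)₃(s) ⇌ La³⁺(aq) + 3 OH⁻(aq)
With molar solubility s: [La³⁺] = s, [OH⁻] = 3s.
Ksp = [La³⁺][OH⁻]^3 = s · (3s)^3 = 27s^4
Ksp = 27 × (7.53×10⁻⁶)^4 = 8.68×10⁻²⁰

Ksp = 8.68×10⁻²⁰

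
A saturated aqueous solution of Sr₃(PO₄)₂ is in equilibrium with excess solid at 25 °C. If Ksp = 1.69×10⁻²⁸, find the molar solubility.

1.09×10⁻⁶ M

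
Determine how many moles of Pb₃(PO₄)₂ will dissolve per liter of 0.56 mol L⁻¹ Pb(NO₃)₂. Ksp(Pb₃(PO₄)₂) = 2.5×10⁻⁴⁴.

Pb₃(PO₄)₂(s) ⇌ 3 Pb²⁺(aq) + 2 PO₄³⁻(aq)
With Pb²⁺ already at 0.56 mol L⁻¹ and s small, take [Pb²⁺] ≈ 0.56 mol L⁻¹ and [PO₄³⁻] = 2s.
Ksp = [Pb²⁺]^3[PO₄³⁻]^2 = (0.56)^3(2s)^2
(2s)^2 = 2.5×10⁻⁴⁴ / (0.56)^3 = 1.4×10⁻⁴³
s = 1.9×10⁻²² mol L⁻¹

1.9×10⁻²² M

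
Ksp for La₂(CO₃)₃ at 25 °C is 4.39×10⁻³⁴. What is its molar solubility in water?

8.35×10⁻⁸ M

La₂(CO₃)₃(s) ⇌ 2 La³⁺(aq) + 3 CO₃²⁻(aq)
Call the molar solubility s, so that [La³⁺] = 2s and [CO₃²⁻] = 3s.
Ksp = [La³⁺]^2[CO₃²⁻]^3 = (2s)^2 · (3s)^3 = 108s^5
108s^5 = 4.39×10⁻³⁴  ⇒  s^5 = 4.06×10⁻³⁶
s = 8.35×10⁻⁸ mol/L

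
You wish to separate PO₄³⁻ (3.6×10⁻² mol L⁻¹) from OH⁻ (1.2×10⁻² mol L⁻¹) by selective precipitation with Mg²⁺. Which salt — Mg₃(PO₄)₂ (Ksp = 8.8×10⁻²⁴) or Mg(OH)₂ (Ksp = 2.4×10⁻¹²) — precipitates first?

A salt starts to precipitate once the ion product Q reaches its Ksp.
For Mg₃(PO₄)₂: [Mg²⁺] = (Ksp/[PO₄³⁻]^2)^(1/3) = 1.9×10⁻⁷ mol L⁻¹
For Mg(OH)₂: [Mg²⁺] = (Ksp/[OH⁻]^2) = 1.7×10⁻⁸ mol L⁻¹
Mg(OH)₂ requires the lower [Mg²⁺], so it precipitates first.

Mg(OH)₂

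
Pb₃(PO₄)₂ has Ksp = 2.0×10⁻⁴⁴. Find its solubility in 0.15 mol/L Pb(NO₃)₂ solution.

Pb₃(PO₄)₂(s) ⇌ 3 Pb²⁺(aq) + 2 PO₄³⁻(aq)
With Pb²⁺ already at 0.15 mol/L and s small, take [Pb²⁺] ≈ 0.15 mol/L and [PO₄³⁻] = 2s.
Ksp = [Pb²⁺]^3[PO₄³⁻]^2 = (0.15)^3(2s)^2
(2s)^2 = 2.0×10⁻⁴⁴ / (0.15)^3 = 5.9×10⁻⁴²
s = 1.2×10⁻²¹ mol/L

1.2×10⁻²¹ M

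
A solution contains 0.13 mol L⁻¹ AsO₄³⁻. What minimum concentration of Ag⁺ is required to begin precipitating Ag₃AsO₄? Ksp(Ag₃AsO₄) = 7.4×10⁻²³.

8.3×10⁻⁸ M

The threshold for precipitation is Q = Ksp.
Ag₃AsO₄(s) ⇌ 3 Ag⁺(aq) + AsO₄³⁻(aq)
Ksp = [Ag⁺]^3[AsO₄³⁻] = [Ag⁺]^3(0.13)
[Ag⁺]^3 = 7.4×10⁻²³ / (0.13) = 5.7×10⁻²²
[Ag⁺] = 8.3×10⁻⁸ mol L⁻¹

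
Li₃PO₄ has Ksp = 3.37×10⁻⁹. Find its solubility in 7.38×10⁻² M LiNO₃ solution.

8.38×10⁻⁶ M

Li₃PO₄(s) ⇌ 3 Li⁺(aq) + PO₄³⁻(aq)
The solution already contains Li⁺ at 7.38×10⁻² M. Let s be the molar solubility of Li₃PO₄.
[Li⁺] ≈ 7.38×10⁻² M (common ion dominates); [PO₄³⁻] = s.
Ksp = [Li⁺]^3[PO₄³⁻] = (7.38×10⁻²)^3s
s = 3.37×10⁻⁹ / (7.38×10⁻²)^3 = 8.38×10⁻⁶
s = 8.38×10⁻⁶ M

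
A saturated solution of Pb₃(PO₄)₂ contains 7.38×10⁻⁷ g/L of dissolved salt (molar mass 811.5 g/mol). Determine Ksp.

Ksp = 6.72×10⁻⁴⁴

s = (7.38×10⁻⁷ g L⁻¹)/(811.5 g mol⁻¹) = 9.0943×10⁻¹⁰ M
Pb₃(PO₄)₂(s) ⇌ 3 Pb²⁺(aq) + 2 PO₄³⁻(aq)
Call the molar solubility s, so that [Pb²⁺] = 3s and [PO₄³⁻] = 2s.
Ksp = [Pb²⁺]^3[PO₄³⁻]^2 = (3s)^3 · (2s)^2 = 108s^5
Ksp = 108 × (9.0943×10⁻¹⁰)^5 = 6.72×10⁻⁴⁴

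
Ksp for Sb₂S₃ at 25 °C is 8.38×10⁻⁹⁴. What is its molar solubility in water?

Sb₂S₃(s) ⇌ 2 Sb³⁺(aq) + 3 S²⁻(aq)
Let s be the molar solubility. Then [Sb³⁺] = 2s and [S²⁻] = 3s.
Ksp = [Sb³⁺]^2[S²⁻]^3 = (2s)^2 · (3s)^3 = 108s^5
108s^5 = 8.38×10⁻⁹⁴  ⇒  s^5 = 7.76×10⁻⁹⁶
s = 9.51×10⁻²⁰ mol L⁻¹

9.51×10⁻²⁰ M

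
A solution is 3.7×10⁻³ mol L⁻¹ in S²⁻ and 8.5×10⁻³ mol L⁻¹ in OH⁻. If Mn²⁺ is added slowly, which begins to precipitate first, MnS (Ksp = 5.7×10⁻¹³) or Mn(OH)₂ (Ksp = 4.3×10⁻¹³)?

Precipitation begins when Q = Ksp.
For MnS: [Mn²⁺] = (Ksp/[S²⁻]) = 1.5×10⁻¹⁰ mol L⁻¹
For Mn(OH)₂: [Mn²⁺] = (Ksp/[OH⁻]^2) = 6.0×10⁻⁹ mol L⁻¹
The smaller threshold [Mn²⁺] is reached first, so MnS precipitates first.

MnS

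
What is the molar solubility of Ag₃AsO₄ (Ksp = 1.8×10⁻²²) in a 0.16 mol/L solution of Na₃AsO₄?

Ag₃AsO₄(s) ⇌ 3 Ag⁺(aq) + AsO₄³⁻(aq)
Let s be the solubility of Ag₃AsO₄ here. The common ion gives [AsO₄³⁻] ≈ 0.16 mol/L, and [Ag⁺] = 3s.
Ksp = [Ag⁺]^3[AsO₄³⁻] = (3s)^3(0.16)
(3s)^3 = 1.8×10⁻²² / (0.16) = 1.1×10⁻²¹
s = 3.5×10⁻⁸ mol/L

3.5×10⁻⁸ M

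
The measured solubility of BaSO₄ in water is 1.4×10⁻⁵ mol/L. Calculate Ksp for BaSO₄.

BaSO₄(s) ⇌ Ba²⁺(aq) + SO₄²⁻(aq)
With molar solubility s: [Ba²⁺] = s, [SO₄²⁻] = s.
Ksp = [Ba²⁺][SO₄²⁻] = s · s = s^2
Ksp = (1.4×10⁻⁵)^2 = 2.0×10⁻¹⁰

Ksp = 2.0×10⁻¹⁰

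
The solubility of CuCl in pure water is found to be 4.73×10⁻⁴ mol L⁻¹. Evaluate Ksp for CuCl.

CuCl(s) ⇌ Cu⁺(aq) + Cl⁻(aq)
With molar solubility s: [Cu⁺] = s, [Cl⁻] = s.
Ksp = [Cu⁺][Cl⁻] = s · s = s^2
Ksp = (4.73×10⁻⁴)^2 = 2.24×10⁻⁷

Ksp = 2.24×10⁻⁷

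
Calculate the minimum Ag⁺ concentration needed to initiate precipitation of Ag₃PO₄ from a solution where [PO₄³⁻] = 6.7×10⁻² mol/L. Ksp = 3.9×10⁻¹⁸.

Precipitation of each salt begins when its ion product equals Ksp.
Ag₃PO₄(s) ⇌ 3 Ag⁺(aq) + PO₄³⁻(aq)
Ksp = [Ag⁺]^3[PO₄³⁻] = [Ag⁺]^3(6.7×10⁻²)
[Ag⁺]^3 = 3.9×10⁻¹⁸ / (6.7×10⁻²) = 5.8×10⁻¹⁷
[Ag⁺] = 3.9×10⁻⁶ mol/L

3.9×10⁻⁶ M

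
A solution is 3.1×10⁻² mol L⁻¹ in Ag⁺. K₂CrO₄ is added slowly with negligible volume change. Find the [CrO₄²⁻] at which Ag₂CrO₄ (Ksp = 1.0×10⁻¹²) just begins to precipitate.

1.0×10⁻⁹ M

The threshold for precipitation is Q = Ksp.
Ag₂CrO₄(s) ⇌ 2 Ag⁺(aq) + CrO₄²⁻(aq)
Ksp = [Ag⁺]^2[CrO₄²⁻] = [CrO₄²⁻](3.1×10⁻²)^2
[CrO₄²⁻] = 1.0×10⁻¹² / (3.1×10⁻²)^2 = 1.0×10⁻⁹
[CrO₄²⁻] = 1.0×10⁻⁹ mol L⁻¹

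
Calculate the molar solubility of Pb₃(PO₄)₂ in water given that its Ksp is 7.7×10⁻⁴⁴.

Pb₃(PO₄)₂(s) ⇌ 3 Pb²⁺(aq) + 2 PO₄³⁻(aq)
For each mole of Pb₃(PO₄)₂ that dissolves per liter, [Pb²⁺] = 3s and [PO₄³⁻] = 2s; let s denote this solubility.
Ksp = [Pb²⁺]^3[PO₄³⁻]^2 = (3s)^3 · (2s)^2 = 108s^5
108s^5 = 7.7×10⁻⁴⁴  ⇒  s^5 = 7.1×10⁻⁴⁶
s = (7.1×10⁻⁴⁶)^(1/5) = 9.3×10⁻¹⁰ M

9.3×10⁻¹⁰ M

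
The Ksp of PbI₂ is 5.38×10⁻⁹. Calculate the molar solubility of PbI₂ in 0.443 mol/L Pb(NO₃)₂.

5.51×10⁻⁵ M

PbI₂(s) ⇌ Pb²⁺(aq) + 2 I⁻(aq)
With Pb²⁺ already at 0.443 mol/L and s small, take [Pb²⁺] ≈ 0.443 mol/L and [I⁻] = 2s.
Ksp = [Pb²⁺][I⁻]^2 = (0.443)(2s)^2
(2s)^2 = 5.38×10⁻⁹ / (0.443) = 1.21×10⁻⁸
s = 5.51×10⁻⁵ mol/L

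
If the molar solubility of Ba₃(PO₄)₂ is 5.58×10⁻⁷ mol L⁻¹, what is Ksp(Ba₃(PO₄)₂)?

Ba₃(PO₄)₂(s) ⇌ 3 Ba²⁺(aq) + 2 PO₄³⁻(aq)
For each mole of Ba₃(PO₄)₂ that dissolves per liter, [Ba²⁺] = 3s and [PO₄³⁻] = 2s; let s denote this solubility.
Ksp = [Ba²⁺]^3[PO₄³⁻]^2 = (3s)^3 · (2s)^2 = 108s^5
Ksp = 108 × (5.58×10⁻⁷)^5 = 5.84×10⁻³⁰

Ksp = 5.84×10⁻³⁰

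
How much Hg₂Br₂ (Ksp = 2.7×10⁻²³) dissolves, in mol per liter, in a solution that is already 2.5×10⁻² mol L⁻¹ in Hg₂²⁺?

1.6×10⁻¹¹ M

Hg₂Br₂(s) ⇌ Hg₂²⁺(aq) + 2 Br⁻(aq)
Let s be the solubility of Hg₂Br₂ here. The common ion gives [Hg₂²⁺] ≈ 2.5×10⁻² mol L⁻¹, and [Br⁻] = 2s.
Ksp = [Hg₂²⁺][Br⁻]^2 = (2.5×10⁻²)(2s)^2
(2s)^2 = 2.7×10⁻²³ / (2.5×10⁻²) = 1.1×10⁻²¹
s = 1.6×10⁻¹¹ mol L⁻¹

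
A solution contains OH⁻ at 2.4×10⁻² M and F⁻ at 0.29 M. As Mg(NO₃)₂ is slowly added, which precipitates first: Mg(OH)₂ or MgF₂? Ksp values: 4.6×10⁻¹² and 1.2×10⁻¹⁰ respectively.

Precipitation of each salt begins when its ion product equals Ksp.
For Mg(OH)₂: [Mg²⁺] = (Ksp/[OH⁻]^2) = 8.0×10⁻⁹ M
For MgF₂: [Mg²⁺] = (Ksp/[F⁻]^2) = 1.4×10⁻⁹ M
The smaller threshold [Mg²⁺] is reached first, so MgF₂ precipitates first.

MgF₂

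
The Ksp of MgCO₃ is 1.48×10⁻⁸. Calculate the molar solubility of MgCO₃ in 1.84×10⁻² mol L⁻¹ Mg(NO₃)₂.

MgCO₃(s) ⇌ Mg²⁺(aq) + CO₃²⁻(aq)
With Mg²⁺ already at 1.84×10⁻² mol L⁻¹ and s small, take [Mg²⁺] ≈ 1.84×10⁻² mol L⁻¹ and [CO₃²⁻] = s.
Ksp = [Mg²⁺][CO₃²⁻] = (1.84×10⁻²)s
s = 1.48×10⁻⁸ / (1.84×10⁻²) = 8.04×10⁻⁷
s = 8.04×10⁻⁷ mol L⁻¹

8.04×10⁻⁷ M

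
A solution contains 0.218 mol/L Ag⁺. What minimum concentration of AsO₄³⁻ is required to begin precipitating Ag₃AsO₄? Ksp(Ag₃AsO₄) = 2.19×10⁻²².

Each salt precipitates once Q = Ksp for that salt.
Ag₃AsO₄(s) ⇌ 3 Ag⁺(aq) + AsO₄³⁻(aq)
Ksp = [Ag⁺]^3[AsO₄³⁻] = [AsO₄³⁻](0.218)^3
[AsO₄³⁻] = 2.19×10⁻²² / (0.218)^3 = 2.11×10⁻²⁰
[AsO₄³⁻] = 2.11×10⁻²⁰ mol/L

2.11×10⁻²⁰ M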